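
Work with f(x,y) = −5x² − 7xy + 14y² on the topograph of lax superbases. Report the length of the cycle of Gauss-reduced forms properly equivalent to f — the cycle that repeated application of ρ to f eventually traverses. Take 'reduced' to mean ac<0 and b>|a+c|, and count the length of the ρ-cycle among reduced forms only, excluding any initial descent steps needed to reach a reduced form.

D = 329, ⌊√D⌋ = 18
descent: ρ → (14,7,-5)
descent: ρ → (-5,13,8)  [lands on river]
river: ρ → (8,3,-10)
river: ρ → (-10,17,1)
river: ρ → (1,17,-10)
river: ρ → (-10,3,8)
river: ρ → (8,13,-5)
river: ρ → (-5,17,2)
river: ρ → (2,15,-13)
river: ρ → (-13,11,4)
river: ρ → (4,13,-10)
river: ρ → (-10,7,7)
river: ρ → (7,7,-10)
river: ρ → (-10,13,4)
river: ρ → (4,11,-13)
river: ρ → (-13,15,2)
river: ρ → (2,17,-5)
ρ-cycle length = 16 (tail of 2 descent steps not counted)

16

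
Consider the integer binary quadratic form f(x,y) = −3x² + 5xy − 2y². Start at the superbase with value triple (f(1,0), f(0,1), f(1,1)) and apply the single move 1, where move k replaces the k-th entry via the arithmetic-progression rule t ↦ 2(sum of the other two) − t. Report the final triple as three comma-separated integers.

start (-3,-2,0) = (f(1,0),f(0,1),f(1,1))
replace slot 1: 2·((-2)+0) − (-3) = -1 → (-1,-2,0)

-1,-2,0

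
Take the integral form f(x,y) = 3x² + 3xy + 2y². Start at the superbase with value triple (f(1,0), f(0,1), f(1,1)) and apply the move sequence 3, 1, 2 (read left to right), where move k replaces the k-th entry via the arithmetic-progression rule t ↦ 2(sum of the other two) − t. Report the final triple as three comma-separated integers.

start (3,2,8) = (f(1,0),f(0,1),f(1,1))
replace slot 3: 2·(3+2) − 8 = 2 → (3,2,2)
replace slot 1: 2·(2+2) − 3 = 5 → (5,2,2)
replace slot 2: 2·(5+2) − 2 = 12 → (5,12,2)

5,12,2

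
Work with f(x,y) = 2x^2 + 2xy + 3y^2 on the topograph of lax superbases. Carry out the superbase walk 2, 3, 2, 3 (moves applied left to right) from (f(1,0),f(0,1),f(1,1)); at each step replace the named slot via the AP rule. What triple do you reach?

start (2,3,7) = (f(1,0),f(0,1),f(1,1))
replace slot 2: 2·(2+7) − 3 = 15 → (2,15,7)
replace slot 3: 2·(2+15) − 7 = 27 → (2,15,27)
replace slot 2: 2·(2+27) − 15 = 43 → (2,43,27)
replace slot 3: 2·(2+43) − 27 = 63 → (2,43,63)

2,43,63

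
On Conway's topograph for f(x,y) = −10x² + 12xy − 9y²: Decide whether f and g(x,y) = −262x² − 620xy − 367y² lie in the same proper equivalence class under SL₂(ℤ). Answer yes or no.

D₁ = -216, D₂ = -216
f is negative-definite; reduce −f:
−f: translate: b→8 (≡-12 mod 20), so (10,-12,9)→(10,8,7)
−f: flip: (10,8,7)→(7,-8,10)
−f: translate: b→6 (≡-8 mod 14), so (7,-8,10)→(7,6,9)
−f: reduced (well bottom): (7,6,9) with a≤c, −a<b≤a
flip sign back: reduced form of f is (-7,-6,-9)
g is negative-definite; reduce −g:
−g: translate: b→96 (≡620 mod 524), so (262,620,367)→(262,96,9)
−g: flip: (262,96,9)→(9,-96,262)
−g: translate: b→-6 (≡-96 mod 18), so (9,-96,262)→(9,-6,7)
−g: flip: (9,-6,7)→(7,6,9)
−g: reduced (well bottom): (7,6,9) with a≤c, −a<b≤a
flip sign back: reduced form of g is (-7,-6,-9)
reduced forms (-7, -6, -9) vs (-7, -6, -9) ⇒ equivalent

yes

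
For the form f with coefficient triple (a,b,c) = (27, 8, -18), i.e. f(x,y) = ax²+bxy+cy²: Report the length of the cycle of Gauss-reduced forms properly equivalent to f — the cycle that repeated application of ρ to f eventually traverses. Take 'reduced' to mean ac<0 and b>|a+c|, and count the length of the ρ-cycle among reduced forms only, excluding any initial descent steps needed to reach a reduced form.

D = 2008, ⌊√D⌋ = 44
descent: ρ → (-18,28,17)  [lands on river]
river: ρ → (17,40,-6)
river: ρ → (-6,44,3)
river: ρ → (3,40,-34)
river: ρ → (-34,28,9)
river: ρ → (9,44,-2)
river: ρ → (-2,44,9)
river: ρ → (9,28,-34)
river: ρ → (-34,40,3)
river: ρ → (3,44,-6)
river: ρ → (-6,40,17)
river: ρ → (17,28,-18)
river: ρ → (-18,44,1)
river: ρ → (1,44,-18)
ρ-cycle length = 14 (tail of 1 descent step not counted)

14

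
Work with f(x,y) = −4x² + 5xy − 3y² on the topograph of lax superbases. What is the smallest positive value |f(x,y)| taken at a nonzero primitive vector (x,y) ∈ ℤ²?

translate: b→3 (≡-5 mod 8), so (4,-5,3)→(4,3,2)
flip: (4,3,2)→(2,-3,4)
translate: b→1 (≡-3 mod 4), so (2,-3,4)→(2,1,3)
reduced (well bottom): (2,1,3) with a≤c, −a<b≤a
well minimum |f| = |-2| = 2 (negative-definite)

2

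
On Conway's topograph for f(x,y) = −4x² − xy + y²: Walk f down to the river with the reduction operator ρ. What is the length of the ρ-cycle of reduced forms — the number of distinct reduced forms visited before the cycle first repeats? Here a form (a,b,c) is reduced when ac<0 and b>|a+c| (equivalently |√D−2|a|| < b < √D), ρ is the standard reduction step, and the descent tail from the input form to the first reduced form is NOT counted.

D = 17, ⌊√D⌋ = 4
descent: ρ → (1,3,-2)  [lands on river]
river: ρ → (-2,1,2)
river: ρ → (2,3,-1)
river: ρ → (-1,3,2)
river: ρ → (2,1,-2)
river: ρ → (-2,3,1)
ρ-cycle length = 6 (tail of 1 descent step not counted)

6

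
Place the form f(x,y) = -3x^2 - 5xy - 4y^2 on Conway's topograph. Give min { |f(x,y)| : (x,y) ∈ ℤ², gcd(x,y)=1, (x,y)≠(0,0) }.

translate: b→-1 (≡5 mod 6), so (3,5,4)→(3,-1,2)
flip: (3,-1,2)→(2,1,3)
reduced (well bottom): (2,1,3) with a≤c, −a<b≤a
well minimum |f| = |-2| = 2 (negative-definite)

2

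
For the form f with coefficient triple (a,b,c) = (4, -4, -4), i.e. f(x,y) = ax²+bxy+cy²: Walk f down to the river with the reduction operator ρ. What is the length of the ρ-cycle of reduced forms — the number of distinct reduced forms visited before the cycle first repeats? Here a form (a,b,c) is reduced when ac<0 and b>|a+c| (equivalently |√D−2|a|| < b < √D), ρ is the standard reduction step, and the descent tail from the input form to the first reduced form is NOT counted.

D = 80, ⌊√D⌋ = 8
descent: ρ → (-4,4,4)  [lands on river]
river: ρ → (4,4,-4)
ρ-cycle length = 2 (tail of 1 descent step not counted)

2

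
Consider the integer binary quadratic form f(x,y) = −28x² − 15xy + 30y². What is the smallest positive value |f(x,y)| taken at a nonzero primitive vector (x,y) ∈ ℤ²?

descent: ρ → (30,15,-28)  [lands on river]
river: ρ → (-28,41,17)
river: ρ → (17,27,-42)
river: ρ → (-42,57,2)
river: ρ → (2,59,-13)
river: ρ → (-13,45,30)
closes: descent 1, river 6
min |a| on river = 2

2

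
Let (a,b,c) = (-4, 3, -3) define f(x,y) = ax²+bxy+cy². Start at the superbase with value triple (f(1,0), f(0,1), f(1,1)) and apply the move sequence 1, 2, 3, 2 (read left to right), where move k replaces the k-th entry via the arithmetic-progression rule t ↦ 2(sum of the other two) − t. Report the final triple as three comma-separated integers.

start (-4,-3,-4) = (f(1,0),f(0,1),f(1,1))
replace slot 1: 2·((-3)+(-4)) − (-4) = -10 → (-10,-3,-4)
replace slot 2: 2·((-10)+(-4)) − (-3) = -25 → (-10,-25,-4)
replace slot 3: 2·((-10)+(-25)) − (-4) = -66 → (-10,-25,-66)
replace slot 2: 2·((-10)+(-66)) − (-25) = -127 → (-10,-127,-66)

-10,-127,-66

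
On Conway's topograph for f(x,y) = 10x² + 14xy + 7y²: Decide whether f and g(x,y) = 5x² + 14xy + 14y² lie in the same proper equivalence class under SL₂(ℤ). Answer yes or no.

D₁ = -84, D₂ = -84
f: translate: b→-6 (≡14 mod 20), so (10,14,7)→(10,-6,3)
f: flip: (10,-6,3)→(3,6,10)
f: translate: b→0 (≡6 mod 6), so (3,6,10)→(3,0,7)
f: reduced (well bottom): (3,0,7) with a≤c, −a<b≤a
g: translate: b→4 (≡14 mod 10), so (5,14,14)→(5,4,5)
g: reduced (well bottom): (5,4,5) with a≤c, −a<b≤a
reduced forms (3, 0, 7) vs (5, 4, 5) ⇒ inequivalent

no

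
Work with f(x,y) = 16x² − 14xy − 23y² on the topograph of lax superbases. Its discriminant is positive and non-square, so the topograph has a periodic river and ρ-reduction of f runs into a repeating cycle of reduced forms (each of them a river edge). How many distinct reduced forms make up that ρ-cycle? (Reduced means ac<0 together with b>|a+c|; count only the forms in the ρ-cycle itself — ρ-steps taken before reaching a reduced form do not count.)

D = 1668, ⌊√D⌋ = 40
descent: ρ → (-23,14,16)  [lands on river]
river: ρ → (16,18,-21)
river: ρ → (-21,24,13)
river: ρ → (13,28,-17)
river: ρ → (-17,40,1)
river: ρ → (1,40,-17)
river: ρ → (-17,28,13)
river: ρ → (13,24,-21)
river: ρ → (-21,18,16)
river: ρ → (16,14,-23)
river: ρ → (-23,32,7)
river: ρ → (7,38,-8)
river: ρ → (-8,26,31)
river: ρ → (31,36,-3)
river: ρ → (-3,36,31)
river: ρ → (31,26,-8)
river: ρ → (-8,38,7)
river: ρ → (7,32,-23)
ρ-cycle length = 18 (tail of 1 descent step not counted)

18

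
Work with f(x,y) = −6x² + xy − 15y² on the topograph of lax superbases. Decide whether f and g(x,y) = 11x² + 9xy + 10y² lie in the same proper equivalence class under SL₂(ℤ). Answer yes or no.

D₁ = -359, D₂ = -359
f is negative-definite; reduce −f:
−f: reduced (well bottom): (6,-1,15) with a≤c, −a<b≤a
flip sign back: reduced form of f is (-6,1,-15)
g: flip: (11,9,10)→(10,-9,11)
g: reduced (well bottom): (10,-9,11) with a≤c, −a<b≤a
reduced forms (-6, 1, -15) vs (10, -9, 11) ⇒ inequivalent

no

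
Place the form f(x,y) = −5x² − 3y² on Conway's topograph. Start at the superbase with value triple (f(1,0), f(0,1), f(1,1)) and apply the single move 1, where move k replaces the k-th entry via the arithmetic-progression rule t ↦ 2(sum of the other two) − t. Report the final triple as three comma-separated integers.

start (-5,-3,-8) = (f(1,0),f(0,1),f(1,1))
replace slot 1: 2·((-3)+(-8)) − (-5) = -17 → (-17,-3,-8)

-17,-3,-8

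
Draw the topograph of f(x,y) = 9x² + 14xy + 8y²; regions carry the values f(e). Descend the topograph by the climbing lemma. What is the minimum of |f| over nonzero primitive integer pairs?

translate: b→-4 (≡14 mod 18), so (9,14,8)→(9,-4,3)
flip: (9,-4,3)→(3,4,9)
translate: b→-2 (≡4 mod 6), so (3,4,9)→(3,-2,8)
reduced (well bottom): (3,-2,8) with a≤c, −a<b≤a
well minimum = a = 3

3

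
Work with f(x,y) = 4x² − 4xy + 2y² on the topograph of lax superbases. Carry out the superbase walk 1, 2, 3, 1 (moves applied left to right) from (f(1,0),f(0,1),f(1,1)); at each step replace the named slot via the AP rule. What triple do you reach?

start (4,2,2) = (f(1,0),f(0,1),f(1,1))
replace slot 1: 2·(2+2) − 4 = 4 → (4,2,2)
replace slot 2: 2·(4+2) − 2 = 10 → (4,10,2)
replace slot 3: 2·(4+10) − 2 = 26 → (4,10,26)
replace slot 1: 2·(10+26) − 4 = 68 → (68,10,26)

68,10,26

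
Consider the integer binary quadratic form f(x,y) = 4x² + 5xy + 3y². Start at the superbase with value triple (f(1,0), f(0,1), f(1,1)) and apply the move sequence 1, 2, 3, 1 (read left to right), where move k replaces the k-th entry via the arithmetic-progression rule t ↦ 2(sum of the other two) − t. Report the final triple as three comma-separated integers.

start (4,3,12) = (f(1,0),f(0,1),f(1,1))
replace slot 1: 2·(3+12) − 4 = 26 → (26,3,12)
replace slot 2: 2·(26+12) − 3 = 73 → (26,73,12)
replace slot 3: 2·(26+73) − 12 = 186 → (26,73,186)
replace slot 1: 2·(73+186) − 26 = 492 → (492,73,186)

492,73,186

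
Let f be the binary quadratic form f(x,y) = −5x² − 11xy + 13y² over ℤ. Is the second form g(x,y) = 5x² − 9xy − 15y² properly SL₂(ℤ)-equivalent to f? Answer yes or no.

D₁ = 381, D₂ = 381
river cycle of f (length 6): (13, 11, -5), (-5, 19, 1), (1, 19, -5), (-5, 11, 13), (13, 15, -3), (-3, 15, 13)
river cycle of g (length 6): (5, 11, -13), (-13, 15, 3), (3, 15, -13), (-13, 11, 5), (5, 19, -1), (-1, 19, 5)
cycles differ ⇒ inequivalent

no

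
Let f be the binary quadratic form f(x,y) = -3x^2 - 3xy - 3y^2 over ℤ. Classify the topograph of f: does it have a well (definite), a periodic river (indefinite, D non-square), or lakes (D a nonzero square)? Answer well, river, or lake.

D = b²−4ac = (-3)² − 4·(-3)·(-3) = -27
D < 0 ⇒ definite ⇒ every region one sign ⇒ single well

well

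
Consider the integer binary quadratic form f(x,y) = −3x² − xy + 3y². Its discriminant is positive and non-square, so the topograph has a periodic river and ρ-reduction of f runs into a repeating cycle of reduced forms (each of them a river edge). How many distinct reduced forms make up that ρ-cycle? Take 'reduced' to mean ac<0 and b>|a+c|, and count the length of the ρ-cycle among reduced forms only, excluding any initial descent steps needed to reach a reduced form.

D = 37, ⌊√D⌋ = 6
descent: ρ → (3,1,-3)  [lands on river]
river: ρ → (-3,5,1)
river: ρ → (1,5,-3)
river: ρ → (-3,1,3)
river: ρ → (3,5,-1)
river: ρ → (-1,5,3)
ρ-cycle length = 6 (tail of 1 descent step not counted)

6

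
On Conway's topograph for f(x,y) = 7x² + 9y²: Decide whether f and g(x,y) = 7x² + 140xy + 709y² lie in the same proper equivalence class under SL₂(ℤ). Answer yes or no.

D₁ = -252, D₂ = -252
f: reduced (well bottom): (7,0,9) with a≤c, −a<b≤a
g: translate: b→0 (≡140 mod 14), so (7,140,709)→(7,0,9)
g: reduced (well bottom): (7,0,9) with a≤c, −a<b≤a
reduced forms (7, 0, 9) vs (7, 0, 9) ⇒ equivalent

yes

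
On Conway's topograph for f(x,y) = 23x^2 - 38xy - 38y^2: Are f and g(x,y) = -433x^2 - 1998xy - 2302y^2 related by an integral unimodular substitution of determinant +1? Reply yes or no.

D₁ = 4940, D₂ = 4940
river cycle of f (length 8): (-38, 38, 23), (23, 54, -22), (-22, 34, 43), (43, 52, -13), (-13, 52, 43), (43, 34, -22), (-22, 54, 23), (23, 38, -38)
river cycle of g (length 8): (-38, 38, 23), (23, 54, -22), (-22, 34, 43), (43, 52, -13), (-13, 52, 43), (43, 34, -22), (-22, 54, 23), (23, 38, -38)
cycles coincide ⇒ equivalent

yes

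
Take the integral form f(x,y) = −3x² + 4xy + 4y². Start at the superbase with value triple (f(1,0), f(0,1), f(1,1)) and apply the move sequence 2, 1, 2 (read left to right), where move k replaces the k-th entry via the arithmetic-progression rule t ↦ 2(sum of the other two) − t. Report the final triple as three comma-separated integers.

start (-3,4,5) = (f(1,0),f(0,1),f(1,1))
replace slot 2: 2·((-3)+5) − 4 = 0 → (-3,0,5)
replace slot 1: 2·(0+5) − (-3) = 13 → (13,0,5)
replace slot 2: 2·(13+5) − 0 = 36 → (13,36,5)

13,36,5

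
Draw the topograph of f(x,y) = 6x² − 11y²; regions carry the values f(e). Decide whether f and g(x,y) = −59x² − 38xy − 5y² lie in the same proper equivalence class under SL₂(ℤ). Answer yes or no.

D₁ = 264, D₂ = 264
river cycle of f (length 6): (6, 12, -5), (-5, 8, 10), (10, 12, -3), (-3, 12, 10), (10, 8, -5), (-5, 12, 6)
river cycle of g (length 6): (-5, 8, 10), (10, 12, -3), (-3, 12, 10), (10, 8, -5), (-5, 12, 6), (6, 12, -5)
cycles coincide ⇒ equivalent

yes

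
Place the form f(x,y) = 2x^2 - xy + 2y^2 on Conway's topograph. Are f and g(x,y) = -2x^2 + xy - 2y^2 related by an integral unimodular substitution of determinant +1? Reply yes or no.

D₁ = -15, D₂ = -15
f: flip: (2,-1,2)→(2,1,2)
f: reduced (well bottom): (2,1,2) with a≤c, −a<b≤a
g is negative-definite; reduce −g:
−g: flip: (2,-1,2)→(2,1,2)
−g: reduced (well bottom): (2,1,2) with a≤c, −a<b≤a
flip sign back: reduced form of g is (-2,-1,-2)
reduced forms (2, 1, 2) vs (-2, -1, -2) ⇒ inequivalent

no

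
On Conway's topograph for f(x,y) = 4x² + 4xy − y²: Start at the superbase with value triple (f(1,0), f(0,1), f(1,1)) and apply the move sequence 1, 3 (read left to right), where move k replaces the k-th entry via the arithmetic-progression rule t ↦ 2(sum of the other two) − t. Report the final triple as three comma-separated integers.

start (4,-1,7) = (f(1,0),f(0,1),f(1,1))
replace slot 1: 2·((-1)+7) − 4 = 8 → (8,-1,7)
replace slot 3: 2·(8+(-1)) − 7 = 7 → (8,-1,7)

8,-1,7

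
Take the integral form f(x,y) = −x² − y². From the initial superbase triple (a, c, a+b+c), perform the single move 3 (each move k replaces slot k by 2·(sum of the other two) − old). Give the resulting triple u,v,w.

start (-1,-1,-2) = (f(1,0),f(0,1),f(1,1))
replace slot 3: 2·((-1)+(-1)) − (-2) = -2 → (-1,-1,-2)

-1,-1,-2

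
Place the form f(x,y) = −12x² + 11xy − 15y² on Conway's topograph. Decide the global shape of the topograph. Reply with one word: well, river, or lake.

D = b²−4ac = 11² − 4·(-12)·(-15) = -599
D < 0 ⇒ definite ⇒ every region one sign ⇒ single well

well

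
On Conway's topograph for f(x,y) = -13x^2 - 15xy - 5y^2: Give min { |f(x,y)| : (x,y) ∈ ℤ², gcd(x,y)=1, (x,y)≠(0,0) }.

translate: b→-11 (≡15 mod 26), so (13,15,5)→(13,-11,3)
flip: (13,-11,3)→(3,11,13)
translate: b→-1 (≡11 mod 6), so (3,11,13)→(3,-1,3)
flip: (3,-1,3)→(3,1,3)
reduced (well bottom): (3,1,3) with a≤c, −a<b≤a
well minimum |f| = |-3| = 3 (negative-definite)

3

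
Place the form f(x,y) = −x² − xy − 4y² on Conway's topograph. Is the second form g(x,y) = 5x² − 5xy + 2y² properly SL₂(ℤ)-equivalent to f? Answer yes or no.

D₁ = -15, D₂ = -15
f is negative-definite; reduce −f:
−f: reduced (well bottom): (1,1,4) with a≤c, −a<b≤a
flip sign back: reduced form of f is (-1,-1,-4)
g: translate: b→5 (≡-5 mod 10), so (5,-5,2)→(5,5,2)
g: flip: (5,5,2)→(2,-5,5)
g: translate: b→-1 (≡-5 mod 4), so (2,-5,5)→(2,-1,2)
g: flip: (2,-1,2)→(2,1,2)
g: reduced (well bottom): (2,1,2) with a≤c, −a<b≤a
reduced forms (-1, -1, -4) vs (2, 1, 2) ⇒ inequivalent

no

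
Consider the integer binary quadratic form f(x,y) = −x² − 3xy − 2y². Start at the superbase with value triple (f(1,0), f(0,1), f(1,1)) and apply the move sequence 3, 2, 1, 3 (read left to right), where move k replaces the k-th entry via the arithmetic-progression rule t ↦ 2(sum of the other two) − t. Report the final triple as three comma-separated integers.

start (-1,-2,-6) = (f(1,0),f(0,1),f(1,1))
replace slot 3: 2·((-1)+(-2)) − (-6) = 0 → (-1,-2,0)
replace slot 2: 2·((-1)+0) − (-2) = 0 → (-1,0,0)
replace slot 1: 2·(0+0) − (-1) = 1 → (1,0,0)
replace slot 3: 2·(1+0) − 0 = 2 → (1,0,2)

1,0,2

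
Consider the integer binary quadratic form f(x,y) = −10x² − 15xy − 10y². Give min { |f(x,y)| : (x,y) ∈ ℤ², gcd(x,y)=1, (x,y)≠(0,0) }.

translate: b→-5 (≡15 mod 20), so (10,15,10)→(10,-5,5)
flip: (10,-5,5)→(5,5,10)
reduced (well bottom): (5,5,10) with a≤c, −a<b≤a
well minimum |f| = |-5| = 5 (negative-definite)

5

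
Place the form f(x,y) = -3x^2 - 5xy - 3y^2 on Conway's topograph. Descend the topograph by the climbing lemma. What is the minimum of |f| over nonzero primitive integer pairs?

translate: b→-1 (≡5 mod 6), so (3,5,3)→(3,-1,1)
flip: (3,-1,1)→(1,1,3)
reduced (well bottom): (1,1,3) with a≤c, −a<b≤a
well minimum |f| = |-1| = 1 (negative-definite)

1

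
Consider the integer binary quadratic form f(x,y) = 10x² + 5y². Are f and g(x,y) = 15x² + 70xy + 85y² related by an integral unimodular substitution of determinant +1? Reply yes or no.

D₁ = -200, D₂ = -200
f: flip: (10,0,5)→(5,0,10)
f: reduced (well bottom): (5,0,10) with a≤c, −a<b≤a
g: translate: b→10 (≡70 mod 30), so (15,70,85)→(15,10,5)
g: flip: (15,10,5)→(5,-10,15)
g: translate: b→0 (≡-10 mod 10), so (5,-10,15)→(5,0,10)
g: reduced (well bottom): (5,0,10) with a≤c, −a<b≤a
reduced forms (5, 0, 10) vs (5, 0, 10) ⇒ equivalent

yes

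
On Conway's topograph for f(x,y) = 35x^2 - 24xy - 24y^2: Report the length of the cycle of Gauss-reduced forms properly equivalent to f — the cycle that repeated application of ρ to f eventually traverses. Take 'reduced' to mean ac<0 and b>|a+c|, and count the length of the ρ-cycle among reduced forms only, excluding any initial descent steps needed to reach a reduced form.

D = 3936, ⌊√D⌋ = 62
descent: ρ → (-24,24,35)  [lands on river]
river: ρ → (35,46,-13)
river: ρ → (-13,58,11)
river: ρ → (11,52,-28)
river: ρ → (-28,60,3)
river: ρ → (3,60,-28)
river: ρ → (-28,52,11)
river: ρ → (11,58,-13)
river: ρ → (-13,46,35)
river: ρ → (35,24,-24)
ρ-cycle length = 10 (tail of 1 descent step not counted)

10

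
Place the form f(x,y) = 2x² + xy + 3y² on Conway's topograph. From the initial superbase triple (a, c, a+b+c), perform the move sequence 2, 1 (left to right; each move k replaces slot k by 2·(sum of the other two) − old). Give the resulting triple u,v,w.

start (2,3,6) = (f(1,0),f(0,1),f(1,1))
replace slot 2: 2·(2+6) − 3 = 13 → (2,13,6)
replace slot 1: 2·(13+6) − 2 = 36 → (36,13,6)

36,13,6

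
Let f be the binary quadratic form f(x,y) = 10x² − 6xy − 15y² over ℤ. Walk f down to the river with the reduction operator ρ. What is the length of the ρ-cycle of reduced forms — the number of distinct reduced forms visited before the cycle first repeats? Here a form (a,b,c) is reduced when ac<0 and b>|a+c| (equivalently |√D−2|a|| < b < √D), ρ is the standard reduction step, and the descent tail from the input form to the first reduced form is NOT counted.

D = 636, ⌊√D⌋ = 25
descent: ρ → (-15,6,10)  [lands on river]
river: ρ → (10,14,-11)
river: ρ → (-11,8,13)
river: ρ → (13,18,-6)
river: ρ → (-6,18,13)
river: ρ → (13,8,-11)
river: ρ → (-11,14,10)
river: ρ → (10,6,-15)
river: ρ → (-15,24,1)
river: ρ → (1,24,-15)
ρ-cycle length = 10 (tail of 1 descent step not counted)

10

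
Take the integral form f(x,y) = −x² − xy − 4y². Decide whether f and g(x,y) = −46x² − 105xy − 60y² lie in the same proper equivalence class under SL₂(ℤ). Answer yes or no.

D₁ = -15, D₂ = -15
f is negative-definite; reduce −f:
−f: reduced (well bottom): (1,1,4) with a≤c, −a<b≤a
flip sign back: reduced form of f is (-1,-1,-4)
g is negative-definite; reduce −g:
−g: translate: b→13 (≡105 mod 92), so (46,105,60)→(46,13,1)
−g: flip: (46,13,1)→(1,-13,46)
−g: translate: b→1 (≡-13 mod 2), so (1,-13,46)→(1,1,4)
−g: reduced (well bottom): (1,1,4) with a≤c, −a<b≤a
flip sign back: reduced form of g is (-1,-1,-4)
reduced forms (-1, -1, -4) vs (-1, -1, -4) ⇒ equivalent

yes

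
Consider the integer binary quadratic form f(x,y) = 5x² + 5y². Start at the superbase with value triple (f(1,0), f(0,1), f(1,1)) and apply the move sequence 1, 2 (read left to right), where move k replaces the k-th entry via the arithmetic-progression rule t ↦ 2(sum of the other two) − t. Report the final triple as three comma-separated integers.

start (5,5,10) = (f(1,0),f(0,1),f(1,1))
replace slot 1: 2·(5+10) − 5 = 25 → (25,5,10)
replace slot 2: 2·(25+10) − 5 = 65 → (25,65,10)

25,65,10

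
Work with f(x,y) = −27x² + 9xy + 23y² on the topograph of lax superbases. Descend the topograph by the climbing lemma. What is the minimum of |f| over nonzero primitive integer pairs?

river: ρ → (23,37,-13)
river: ρ → (-13,41,17)
river: ρ → (17,27,-27)
river: ρ → (-27,27,17)
river: ρ → (17,41,-13)
river: ρ → (-13,37,23)
river: ρ → (23,9,-27)
river: ρ → (-27,45,5)
river: ρ → (5,45,-27)
river: ρ → (-27,9,23)
closes: descent 0, river 10
min |a| on river = 5

5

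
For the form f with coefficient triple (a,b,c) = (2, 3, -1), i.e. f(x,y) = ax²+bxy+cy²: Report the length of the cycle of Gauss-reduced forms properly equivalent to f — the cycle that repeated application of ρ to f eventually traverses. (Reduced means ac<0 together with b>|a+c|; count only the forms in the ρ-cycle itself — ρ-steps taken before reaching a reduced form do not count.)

D = 17, ⌊√D⌋ = 4
river: ρ → (-1,3,2)
river: ρ → (2,1,-2)
river: ρ → (-2,3,1)
river: ρ → (1,3,-2)
river: ρ → (-2,1,2)
river: ρ → (2,3,-1)
ρ-cycle length = 6 (tail of 0 descent steps not counted)

6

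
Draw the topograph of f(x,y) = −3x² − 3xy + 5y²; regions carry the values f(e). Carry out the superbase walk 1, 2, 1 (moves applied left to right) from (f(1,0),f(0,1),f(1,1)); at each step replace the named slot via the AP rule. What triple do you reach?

start (-3,5,-1) = (f(1,0),f(0,1),f(1,1))
replace slot 1: 2·(5+(-1)) − (-3) = 11 → (11,5,-1)
replace slot 2: 2·(11+(-1)) − 5 = 15 → (11,15,-1)
replace slot 1: 2·(15+(-1)) − 11 = 17 → (17,15,-1)

17,15,-1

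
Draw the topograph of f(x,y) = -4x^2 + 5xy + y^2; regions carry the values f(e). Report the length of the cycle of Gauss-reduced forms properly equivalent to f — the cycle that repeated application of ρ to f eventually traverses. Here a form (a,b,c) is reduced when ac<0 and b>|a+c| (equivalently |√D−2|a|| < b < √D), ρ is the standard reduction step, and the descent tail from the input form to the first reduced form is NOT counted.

D = 41, ⌊√D⌋ = 6
river: ρ → (1,5,-4)
river: ρ → (-4,3,2)
river: ρ → (2,5,-2)
river: ρ → (-2,3,4)
river: ρ → (4,5,-1)
river: ρ → (-1,5,4)
river: ρ → (4,3,-2)
river: ρ → (-2,5,2)
river: ρ → (2,3,-4)
river: ρ → (-4,5,1)
ρ-cycle length = 10 (tail of 0 descent steps not counted)

10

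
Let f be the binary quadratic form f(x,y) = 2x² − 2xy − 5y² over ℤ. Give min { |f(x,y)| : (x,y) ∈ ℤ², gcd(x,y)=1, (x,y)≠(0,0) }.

descent: ρ → (-5,2,2)
descent: ρ → (2,6,-1)  [lands on river]
river: ρ → (-1,6,2)
closes: descent 2, river 2
min |a| on river = 1

1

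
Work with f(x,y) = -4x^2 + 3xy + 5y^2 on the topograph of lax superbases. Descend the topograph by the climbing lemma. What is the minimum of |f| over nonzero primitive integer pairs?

river: ρ → (5,7,-2)
river: ρ → (-2,9,1)
river: ρ → (1,9,-2)
river: ρ → (-2,7,5)
river: ρ → (5,3,-4)
river: ρ → (-4,5,4)
river: ρ → (4,3,-5)
river: ρ → (-5,7,2)
river: ρ → (2,9,-1)
river: ρ → (-1,9,2)
river: ρ → (2,7,-5)
river: ρ → (-5,3,4)
river: ρ → (4,5,-4)
river: ρ → (-4,3,5)
closes: descent 0, river 14
min |a| on river = 1

1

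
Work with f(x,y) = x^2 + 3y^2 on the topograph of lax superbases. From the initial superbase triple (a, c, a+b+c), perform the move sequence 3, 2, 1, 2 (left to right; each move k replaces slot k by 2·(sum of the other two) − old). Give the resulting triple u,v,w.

start (1,3,4) = (f(1,0),f(0,1),f(1,1))
replace slot 3: 2·(1+3) − 4 = 4 → (1,3,4)
replace slot 2: 2·(1+4) − 3 = 7 → (1,7,4)
replace slot 1: 2·(7+4) − 1 = 21 → (21,7,4)
replace slot 2: 2·(21+4) − 7 = 43 → (21,43,4)

21,43,4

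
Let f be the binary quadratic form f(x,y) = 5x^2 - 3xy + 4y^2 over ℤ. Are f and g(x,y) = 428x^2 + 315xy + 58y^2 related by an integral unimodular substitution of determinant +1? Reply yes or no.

D₁ = -71, D₂ = -71
f: flip: (5,-3,4)→(4,3,5)
f: reduced (well bottom): (4,3,5) with a≤c, −a<b≤a
g: flip: (428,315,58)→(58,-315,428)
g: translate: b→33 (≡-315 mod 116), so (58,-315,428)→(58,33,5)
g: flip: (58,33,5)→(5,-33,58)
g: translate: b→-3 (≡-33 mod 10), so (5,-33,58)→(5,-3,4)
g: flip: (5,-3,4)→(4,3,5)
g: reduced (well bottom): (4,3,5) with a≤c, −a<b≤a
reduced forms (4, 3, 5) vs (4, 3, 5) ⇒ equivalent

yes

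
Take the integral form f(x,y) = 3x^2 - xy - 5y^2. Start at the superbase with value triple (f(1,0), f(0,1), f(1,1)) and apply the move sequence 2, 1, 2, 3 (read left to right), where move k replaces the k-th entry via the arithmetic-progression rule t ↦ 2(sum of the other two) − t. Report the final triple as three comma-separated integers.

start (3,-5,-3) = (f(1,0),f(0,1),f(1,1))
replace slot 2: 2·(3+(-3)) − (-5) = 5 → (3,5,-3)
replace slot 1: 2·(5+(-3)) − 3 = 1 → (1,5,-3)
replace slot 2: 2·(1+(-3)) − 5 = -9 → (1,-9,-3)
replace slot 3: 2·(1+(-9)) − (-3) = -13 → (1,-9,-13)

1,-9,-13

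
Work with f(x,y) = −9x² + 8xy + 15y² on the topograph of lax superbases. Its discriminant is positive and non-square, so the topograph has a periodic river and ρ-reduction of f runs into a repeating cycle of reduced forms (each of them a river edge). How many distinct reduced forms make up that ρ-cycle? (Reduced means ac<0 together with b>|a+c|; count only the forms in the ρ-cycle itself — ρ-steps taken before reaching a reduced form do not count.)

D = 604, ⌊√D⌋ = 24
river: ρ → (15,22,-2)
river: ρ → (-2,22,15)
river: ρ → (15,8,-9)
river: ρ → (-9,10,14)
river: ρ → (14,18,-5)
river: ρ → (-5,22,6)
river: ρ → (6,14,-17)
river: ρ → (-17,20,3)
river: ρ → (3,22,-10)
river: ρ → (-10,18,7)
river: ρ → (7,24,-1)
river: ρ → (-1,24,7)
river: ρ → (7,18,-10)
river: ρ → (-10,22,3)
river: ρ → (3,20,-17)
river: ρ → (-17,14,6)
river: ρ → (6,22,-5)
river: ρ → (-5,18,14)
river: ρ → (14,10,-9)
river: ρ → (-9,8,15)
ρ-cycle length = 20 (tail of 0 descent steps not counted)

20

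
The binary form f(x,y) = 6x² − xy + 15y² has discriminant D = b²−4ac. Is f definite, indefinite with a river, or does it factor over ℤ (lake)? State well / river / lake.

D = b²−4ac = (-1)² − 4·6·15 = -359
D < 0 ⇒ definite ⇒ every region one sign ⇒ single well

well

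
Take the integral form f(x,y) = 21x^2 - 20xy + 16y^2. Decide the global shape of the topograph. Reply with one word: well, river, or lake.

D = b²−4ac = (-20)² − 4·21·16 = -944
D < 0 ⇒ definite ⇒ every region one sign ⇒ single well

well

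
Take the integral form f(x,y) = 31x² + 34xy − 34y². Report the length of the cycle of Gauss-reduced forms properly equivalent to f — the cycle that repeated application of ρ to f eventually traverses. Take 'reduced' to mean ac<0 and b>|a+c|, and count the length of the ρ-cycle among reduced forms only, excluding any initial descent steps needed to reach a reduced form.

D = 5372, ⌊√D⌋ = 73
river: ρ → (-34,34,31)
river: ρ → (31,28,-37)
river: ρ → (-37,46,22)
river: ρ → (22,42,-41)
river: ρ → (-41,40,23)
river: ρ → (23,52,-29)
river: ρ → (-29,64,11)
river: ρ → (11,68,-17)
river: ρ → (-17,68,11)
river: ρ → (11,64,-29)
river: ρ → (-29,52,23)
river: ρ → (23,40,-41)
river: ρ → (-41,42,22)
river: ρ → (22,46,-37)
river: ρ → (-37,28,31)
river: ρ → (31,34,-34)
ρ-cycle length = 16 (tail of 0 descent steps not counted)

16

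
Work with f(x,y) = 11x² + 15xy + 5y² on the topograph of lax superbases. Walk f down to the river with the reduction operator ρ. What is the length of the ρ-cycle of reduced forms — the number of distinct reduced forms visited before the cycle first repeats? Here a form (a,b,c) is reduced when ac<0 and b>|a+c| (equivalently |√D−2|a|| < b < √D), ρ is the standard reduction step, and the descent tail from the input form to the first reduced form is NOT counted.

D = 5, ⌊√D⌋ = 2
descent: ρ → (5,5,1)
descent: ρ → (1,1,-1)  [lands on river]
river: ρ → (-1,1,1)
ρ-cycle length = 2 (tail of 2 descent steps not counted)

2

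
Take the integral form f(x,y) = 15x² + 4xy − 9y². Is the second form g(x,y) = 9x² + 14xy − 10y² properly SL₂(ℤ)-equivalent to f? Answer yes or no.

D₁ = 556, D₂ = 556
river cycle of f (length 18): (-9, 14, 10), (10, 6, -13), (-13, 20, 3), (3, 22, -6), (-6, 14, 15), (15, 16, -5), (-5, 14, 18), (18, 22, -1), (-1, 22, 18), (18, 14, -5), … (8 more)
river cycle of g (length 18): (-10, 6, 13), (13, 20, -3), (-3, 22, 6), (6, 14, -15), (-15, 16, 5), (5, 14, -18), (-18, 22, 1), (1, 22, -18), (-18, 14, 5), (5, 16, -15), … (8 more)
cycles differ ⇒ inequivalent

no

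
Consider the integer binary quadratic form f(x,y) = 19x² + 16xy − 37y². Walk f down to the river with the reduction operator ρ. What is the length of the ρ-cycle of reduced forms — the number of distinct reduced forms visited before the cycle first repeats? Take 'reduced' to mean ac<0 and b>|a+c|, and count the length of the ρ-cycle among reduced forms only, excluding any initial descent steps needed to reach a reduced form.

D = 3068, ⌊√D⌋ = 55
descent: ρ → (-37,-16,19)
descent: ρ → (19,54,-2)  [lands on river]
river: ρ → (-2,54,19)
river: ρ → (19,22,-34)
river: ρ → (-34,46,7)
river: ρ → (7,52,-13)
river: ρ → (-13,52,7)
river: ρ → (7,46,-34)
river: ρ → (-34,22,19)
ρ-cycle length = 8 (tail of 2 descent steps not counted)

8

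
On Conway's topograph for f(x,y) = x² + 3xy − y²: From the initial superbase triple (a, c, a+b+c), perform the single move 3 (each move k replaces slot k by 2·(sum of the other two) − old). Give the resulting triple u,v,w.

start (1,-1,3) = (f(1,0),f(0,1),f(1,1))
replace slot 3: 2·(1+(-1)) − 3 = -3 → (1,-1,-3)

1,-1,-3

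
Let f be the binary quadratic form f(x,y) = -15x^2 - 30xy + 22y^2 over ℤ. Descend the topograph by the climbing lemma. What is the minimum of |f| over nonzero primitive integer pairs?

descent: ρ → (22,30,-15)  [lands on river]
river: ρ → (-15,30,22)
river: ρ → (22,14,-23)
river: ρ → (-23,32,13)
river: ρ → (13,46,-2)
river: ρ → (-2,46,13)
river: ρ → (13,32,-23)
river: ρ → (-23,14,22)
closes: descent 1, river 8
min |a| on river = 2

2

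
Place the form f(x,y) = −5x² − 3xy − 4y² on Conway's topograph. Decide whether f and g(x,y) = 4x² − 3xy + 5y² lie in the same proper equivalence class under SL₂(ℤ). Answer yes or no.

D₁ = -71, D₂ = -71
f is negative-definite; reduce −f:
−f: flip: (5,3,4)→(4,-3,5)
−f: reduced (well bottom): (4,-3,5) with a≤c, −a<b≤a
flip sign back: reduced form of f is (-4,3,-5)
g: reduced (well bottom): (4,-3,5) with a≤c, −a<b≤a
reduced forms (-4, 3, -5) vs (4, -3, 5) ⇒ inequivalent

no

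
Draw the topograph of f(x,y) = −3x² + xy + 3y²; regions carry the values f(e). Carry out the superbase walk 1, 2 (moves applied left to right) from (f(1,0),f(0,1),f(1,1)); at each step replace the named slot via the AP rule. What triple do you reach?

start (-3,3,1) = (f(1,0),f(0,1),f(1,1))
replace slot 1: 2·(3+1) − (-3) = 11 → (11,3,1)
replace slot 2: 2·(11+1) − 3 = 21 → (11,21,1)

11,21,1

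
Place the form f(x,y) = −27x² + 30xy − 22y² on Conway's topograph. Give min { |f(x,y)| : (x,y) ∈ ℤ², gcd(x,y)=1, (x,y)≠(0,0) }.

translate: b→24 (≡-30 mod 54), so (27,-30,22)→(27,24,19)
flip: (27,24,19)→(19,-24,27)
translate: b→14 (≡-24 mod 38), so (19,-24,27)→(19,14,22)
reduced (well bottom): (19,14,22) with a≤c, −a<b≤a
well minimum |f| = |-19| = 19 (negative-definite)

19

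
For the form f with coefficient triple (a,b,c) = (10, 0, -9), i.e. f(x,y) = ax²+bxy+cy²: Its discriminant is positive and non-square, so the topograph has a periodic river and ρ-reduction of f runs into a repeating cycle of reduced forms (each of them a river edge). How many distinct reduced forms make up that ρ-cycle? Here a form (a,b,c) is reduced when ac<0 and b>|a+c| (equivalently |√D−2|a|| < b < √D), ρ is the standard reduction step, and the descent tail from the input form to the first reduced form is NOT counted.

D = 360, ⌊√D⌋ = 18
descent: ρ → (-9,18,1)  [lands on river]
river: ρ → (1,18,-9)
ρ-cycle length = 2 (tail of 1 descent step not counted)

2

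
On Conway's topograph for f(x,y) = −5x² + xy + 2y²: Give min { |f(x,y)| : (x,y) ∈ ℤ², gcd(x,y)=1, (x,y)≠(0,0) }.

descent: ρ → (2,3,-4)  [lands on river]
river: ρ → (-4,5,1)
river: ρ → (1,5,-4)
river: ρ → (-4,3,2)
river: ρ → (2,5,-2)
river: ρ → (-2,3,4)
river: ρ → (4,5,-1)
river: ρ → (-1,5,4)
river: ρ → (4,3,-2)
river: ρ → (-2,5,2)
closes: descent 1, river 10
min |a| on river = 1

1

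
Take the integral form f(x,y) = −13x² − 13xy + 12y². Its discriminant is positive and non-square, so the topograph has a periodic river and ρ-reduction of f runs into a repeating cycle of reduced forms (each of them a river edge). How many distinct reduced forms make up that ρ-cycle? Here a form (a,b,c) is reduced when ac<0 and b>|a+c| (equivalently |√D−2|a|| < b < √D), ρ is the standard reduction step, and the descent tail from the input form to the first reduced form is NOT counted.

D = 793, ⌊√D⌋ = 28
descent: ρ → (12,13,-13)  [lands on river]
river: ρ → (-13,13,12)
river: ρ → (12,11,-14)
river: ρ → (-14,17,9)
river: ρ → (9,19,-12)
river: ρ → (-12,5,16)
river: ρ → (16,27,-1)
river: ρ → (-1,27,16)
river: ρ → (16,5,-12)
river: ρ → (-12,19,9)
river: ρ → (9,17,-14)
river: ρ → (-14,11,12)
ρ-cycle length = 12 (tail of 1 descent step not counted)

12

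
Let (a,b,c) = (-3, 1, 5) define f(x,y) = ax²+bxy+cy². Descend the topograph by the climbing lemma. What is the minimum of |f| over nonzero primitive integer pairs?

descent: ρ → (5,-1,-3)
descent: ρ → (-3,7,1)  [lands on river]
river: ρ → (1,7,-3)
river: ρ → (-3,5,3)
river: ρ → (3,7,-1)
river: ρ → (-1,7,3)
river: ρ → (3,5,-3)
closes: descent 2, river 6
min |a| on river = 1

1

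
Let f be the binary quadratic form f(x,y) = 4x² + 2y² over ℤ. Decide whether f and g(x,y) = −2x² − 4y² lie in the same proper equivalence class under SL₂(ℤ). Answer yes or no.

D₁ = -32, D₂ = -32
f: flip: (4,0,2)→(2,0,4)
f: reduced (well bottom): (2,0,4) with a≤c, −a<b≤a
g is negative-definite; reduce −g:
−g: reduced (well bottom): (2,0,4) with a≤c, −a<b≤a
flip sign back: reduced form of g is (-2,0,-4)
reduced forms (2, 0, 4) vs (-2, 0, -4) ⇒ inequivalent

no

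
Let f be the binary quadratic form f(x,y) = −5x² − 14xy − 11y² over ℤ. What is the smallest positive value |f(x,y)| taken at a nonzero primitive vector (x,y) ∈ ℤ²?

translate: b→4 (≡14 mod 10), so (5,14,11)→(5,4,2)
flip: (5,4,2)→(2,-4,5)
translate: b→0 (≡-4 mod 4), so (2,-4,5)→(2,0,3)
reduced (well bottom): (2,0,3) with a≤c, −a<b≤a
well minimum |f| = |-2| = 2 (negative-definite)

2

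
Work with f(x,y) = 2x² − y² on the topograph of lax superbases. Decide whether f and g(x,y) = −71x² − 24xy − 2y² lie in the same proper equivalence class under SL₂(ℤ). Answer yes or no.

D₁ = 8, D₂ = 8
river cycle of f (length 2): (-1, 2, 1), (1, 2, -1)
river cycle of g (length 2): (1, 2, -1), (-1, 2, 1)
cycles coincide ⇒ equivalent

yes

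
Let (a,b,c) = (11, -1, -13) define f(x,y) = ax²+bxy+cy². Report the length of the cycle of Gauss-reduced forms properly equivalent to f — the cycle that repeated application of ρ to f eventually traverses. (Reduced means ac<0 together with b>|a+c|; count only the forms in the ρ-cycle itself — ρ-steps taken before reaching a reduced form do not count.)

D = 573, ⌊√D⌋ = 23
descent: ρ → (-13,1,11)
descent: ρ → (11,21,-3)  [lands on river]
river: ρ → (-3,21,11)
river: ρ → (11,23,-1)
river: ρ → (-1,23,11)
ρ-cycle length = 4 (tail of 2 descent steps not counted)

4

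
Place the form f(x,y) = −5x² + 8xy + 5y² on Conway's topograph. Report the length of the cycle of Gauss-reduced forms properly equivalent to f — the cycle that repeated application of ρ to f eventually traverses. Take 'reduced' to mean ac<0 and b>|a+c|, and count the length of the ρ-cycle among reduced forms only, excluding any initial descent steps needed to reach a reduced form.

D = 164, ⌊√D⌋ = 12
river: ρ → (5,12,-1)
river: ρ → (-1,12,5)
river: ρ → (5,8,-5)
river: ρ → (-5,12,1)
river: ρ → (1,12,-5)
river: ρ → (-5,8,5)
ρ-cycle length = 6 (tail of 0 descent steps not counted)

6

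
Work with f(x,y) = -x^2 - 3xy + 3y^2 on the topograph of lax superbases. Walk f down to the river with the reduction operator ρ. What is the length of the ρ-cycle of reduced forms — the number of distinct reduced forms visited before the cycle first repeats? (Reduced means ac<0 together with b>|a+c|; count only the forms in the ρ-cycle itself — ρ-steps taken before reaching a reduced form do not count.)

D = 21, ⌊√D⌋ = 4
descent: ρ → (3,3,-1)  [lands on river]
river: ρ → (-1,3,3)
ρ-cycle length = 2 (tail of 1 descent step not counted)

2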